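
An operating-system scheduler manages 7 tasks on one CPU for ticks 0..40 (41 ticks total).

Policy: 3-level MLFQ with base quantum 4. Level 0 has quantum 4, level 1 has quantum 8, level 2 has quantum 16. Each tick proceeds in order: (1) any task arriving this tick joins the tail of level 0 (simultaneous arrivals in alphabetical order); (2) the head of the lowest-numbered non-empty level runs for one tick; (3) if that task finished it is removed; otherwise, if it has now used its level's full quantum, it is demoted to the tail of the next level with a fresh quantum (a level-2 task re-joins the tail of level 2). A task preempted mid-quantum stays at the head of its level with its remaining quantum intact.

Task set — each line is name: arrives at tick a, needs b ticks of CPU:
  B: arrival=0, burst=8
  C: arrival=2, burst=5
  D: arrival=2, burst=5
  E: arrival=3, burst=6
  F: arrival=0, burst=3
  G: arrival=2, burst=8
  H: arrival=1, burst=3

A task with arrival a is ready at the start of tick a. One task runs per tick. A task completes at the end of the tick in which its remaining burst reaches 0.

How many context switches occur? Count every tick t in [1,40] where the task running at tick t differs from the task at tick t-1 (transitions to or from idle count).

t=0: L0/L1/L2 = BF/-/- → run B
t=1: L0/L1/L2 = BFH/-/- → run B
t=2: L0/L1/L2 = BFHCDG/-/- → run B
t=3: L0/L1/L2 = BFHCDGE/-/- → run B
t=4: L0/L1/L2 = FHCDGE/B/- → run F
t=5: L0/L1/L2 = FHCDGE/B/- → run F
t=6: L0/L1/L2 = FHCDGE/B/- → run F
t=7: L0/L1/L2 = HCDGE/B/- → run H
t=8: L0/L1/L2 = HCDGE/B/- → run H
t=9: L0/L1/L2 = HCDGE/B/- → run H
t=10: L0/L1/L2 = CDGE/B/- → run C
t=11: L0/L1/L2 = CDGE/B/- → run C
t=12: L0/L1/L2 = CDGE/B/- → run C
t=13: L0/L1/L2 = CDGE/B/- → run C
t=14: L0/L1/L2 = DGE/BC/- → run D
t=15: L0/L1/L2 = DGE/BC/- → run D
t=16: L0/L1/L2 = DGE/BC/- → run D
t=17: L0/L1/L2 = DGE/BC/- → run D
t=18: L0/L1/L2 = GE/BCD/- → run G
t=19: L0/L1/L2 = GE/BCD/- → run G
t=20: L0/L1/L2 = GE/BCD/- → run G
t=21: L0/L1/L2 = GE/BCD/- → run G
t=22: L0/L1/L2 = E/BCDG/- → run E
t=23: L0/L1/L2 = E/BCDG/- → run E
t=24: L0/L1/L2 = E/BCDG/- → run E
t=25: L0/L1/L2 = E/BCDG/- → run E
t=26: L0/L1/L2 = -/BCDGE/- → run B
t=27: L0/L1/L2 = -/BCDGE/- → run B
t=28: L0/L1/L2 = -/BCDGE/- → run B
t=29: L0/L1/L2 = -/BCDGE/- → run B
t=30: L0/L1/L2 = -/CDGE/- → run C
t=31: L0/L1/L2 = -/DGE/- → run D
t=32: L0/L1/L2 = -/GE/- → run G
t=33: L0/L1/L2 = -/GE/- → run G
t=34: L0/L1/L2 = -/GE/- → run G
t=35: L0/L1/L2 = -/GE/- → run G
t=36: L0/L1/L2 = -/E/- → run E
t=37: L0/L1/L2 = -/E/- → run E
t=38: (idle)
t=39: (idle)
t=40: (idle)

context switches = 12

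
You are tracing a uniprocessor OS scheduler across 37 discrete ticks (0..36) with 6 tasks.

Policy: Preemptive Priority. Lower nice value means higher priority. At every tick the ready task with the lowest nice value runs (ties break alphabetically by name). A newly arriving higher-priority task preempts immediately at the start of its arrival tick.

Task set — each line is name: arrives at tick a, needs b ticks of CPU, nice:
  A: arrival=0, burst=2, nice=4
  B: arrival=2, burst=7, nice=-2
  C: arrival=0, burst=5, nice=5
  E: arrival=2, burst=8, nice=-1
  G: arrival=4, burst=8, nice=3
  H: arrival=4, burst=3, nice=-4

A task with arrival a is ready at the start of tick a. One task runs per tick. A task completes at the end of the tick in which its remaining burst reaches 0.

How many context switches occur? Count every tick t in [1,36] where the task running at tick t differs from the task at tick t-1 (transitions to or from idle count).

t=0: ready={A,C} → run A
t=1: ready={A,C} → run A
t=2: ready={B,C,E} → run B
t=3: ready={B,C,E} → run B
t=4: ready={B,C,E,G,H} → run H
t=5: ready={B,C,E,G,H} → run H
t=6: ready={B,C,E,G,H} → run H
t=7: ready={B,C,E,G} → run B
t=8: ready={B,C,E,G} → run B
t=9: ready={B,C,E,G} → run B
t=10: ready={B,C,E,G} → run B
t=11: ready={B,C,E,G} → run B
t=12: ready={C,E,G} → run E
t=13: ready={C,E,G} → run E
t=14: ready={C,E,G} → run E
t=15: ready={C,E,G} → run E
t=16: ready={C,E,G} → run E
t=17: ready={C,E,G} → run E
t=18: ready={C,E,G} → run E
t=19: ready={C,E,G} → run E
t=20: ready={C,G} → run G
t=21: ready={C,G} → run G
t=22: ready={C,G} → run G
t=23: ready={C,G} → run G
t=24: ready={C,G} → run G
t=25: ready={C,G} → run G
t=26: ready={C,G} → run G
t=27: ready={C,G} → run G
t=28: ready={C} → run C
t=29: ready={C} → run C
t=30: ready={C} → run C
t=31: ready={C} → run C
t=32: ready={C} → run C
t=33: (idle)
t=34: (idle)
t=35: (idle)
t=36: (idle)

context switches = 7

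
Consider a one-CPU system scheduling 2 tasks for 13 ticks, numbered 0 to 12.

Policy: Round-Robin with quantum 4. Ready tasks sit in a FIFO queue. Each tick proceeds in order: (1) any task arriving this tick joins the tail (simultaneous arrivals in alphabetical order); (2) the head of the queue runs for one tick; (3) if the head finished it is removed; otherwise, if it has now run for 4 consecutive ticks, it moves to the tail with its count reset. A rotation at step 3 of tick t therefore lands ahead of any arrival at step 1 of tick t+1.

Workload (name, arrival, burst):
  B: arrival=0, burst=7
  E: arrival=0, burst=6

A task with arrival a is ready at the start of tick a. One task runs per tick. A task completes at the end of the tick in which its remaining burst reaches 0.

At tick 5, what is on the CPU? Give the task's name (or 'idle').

t=0: queue=[B,E] q_used=0 → run B
t=1: queue=[B,E] q_used=1 → run B
t=2: queue=[B,E] q_used=2 → run B
t=3: queue=[B,E] q_used=3 → run B
t=4: queue=[E,B] q_used=0 → run E
t=5: queue=[E,B] q_used=1 → run E
t=6: queue=[E,B] q_used=2 → run E
t=7: queue=[E,B] q_used=3 → run E
t=8: queue=[B,E] q_used=0 → run B
t=9: queue=[B,E] q_used=1 → run B
t=10: queue=[B,E] q_used=2 → run B
t=11: queue=[E] q_used=0 → run E
t=12: queue=[E] q_used=1 → run E

running at tick 5 = E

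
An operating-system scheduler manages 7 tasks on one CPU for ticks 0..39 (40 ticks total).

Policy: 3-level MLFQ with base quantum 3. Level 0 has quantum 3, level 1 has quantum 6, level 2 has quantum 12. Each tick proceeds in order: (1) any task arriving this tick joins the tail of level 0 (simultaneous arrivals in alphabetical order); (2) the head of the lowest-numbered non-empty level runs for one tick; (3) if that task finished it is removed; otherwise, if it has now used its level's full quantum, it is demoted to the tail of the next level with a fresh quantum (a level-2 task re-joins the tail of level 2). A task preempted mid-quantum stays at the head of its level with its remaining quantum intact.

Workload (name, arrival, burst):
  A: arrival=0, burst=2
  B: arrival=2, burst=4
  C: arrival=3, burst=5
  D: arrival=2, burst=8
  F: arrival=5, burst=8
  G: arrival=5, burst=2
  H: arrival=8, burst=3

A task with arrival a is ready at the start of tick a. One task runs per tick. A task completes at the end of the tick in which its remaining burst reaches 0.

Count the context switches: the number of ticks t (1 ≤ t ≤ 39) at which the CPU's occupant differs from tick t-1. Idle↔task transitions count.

context switches = 11

t=0: L0/L1/L2 = A/-/- → run A
t=1: L0/L1/L2 = A/-/- → run A
t=2: L0/L1/L2 = BD/-/- → run B
t=3: L0/L1/L2 = BDC/-/- → run B
t=4: L0/L1/L2 = BDC/-/- → run B
t=5: L0/L1/L2 = DCFG/B/- → run D
t=6: L0/L1/L2 = DCFG/B/- → run D
t=7: L0/L1/L2 = DCFG/B/- → run D
t=8: L0/L1/L2 = CFGH/BD/- → run C
t=9: L0/L1/L2 = CFGH/BD/- → run C
t=10: L0/L1/L2 = CFGH/BD/- → run C
t=11: L0/L1/L2 = FGH/BDC/- → run F
t=12: L0/L1/L2 = FGH/BDC/- → run F
t=13: L0/L1/L2 = FGH/BDC/- → run F
t=14: L0/L1/L2 = GH/BDCF/- → run G
t=15: L0/L1/L2 = GH/BDCF/- → run G
t=16: L0/L1/L2 = H/BDCF/- → run H
t=17: L0/L1/L2 = H/BDCF/- → run H
t=18: L0/L1/L2 = H/BDCF/- → run H
t=19: L0/L1/L2 = -/BDCF/- → run B
t=20: L0/L1/L2 = -/DCF/- → run D
t=21: L0/L1/L2 = -/DCF/- → run D
t=22: L0/L1/L2 = -/DCF/- → run D
t=23: L0/L1/L2 = -/DCF/- → run D
t=24: L0/L1/L2 = -/DCF/- → run D
t=25: L0/L1/L2 = -/CF/- → run C
t=26: L0/L1/L2 = -/CF/- → run C
t=27: L0/L1/L2 = -/F/- → run F
t=28: L0/L1/L2 = -/F/- → run F
t=29: L0/L1/L2 = -/F/- → run F
t=30: L0/L1/L2 = -/F/- → run F
t=31: L0/L1/L2 = -/F/- → run F
t=32: (idle)
t=33: (idle)
t=34: (idle)
t=35: (idle)
t=36: (idle)
t=37: (idle)
t=38: (idle)
t=39: (idle)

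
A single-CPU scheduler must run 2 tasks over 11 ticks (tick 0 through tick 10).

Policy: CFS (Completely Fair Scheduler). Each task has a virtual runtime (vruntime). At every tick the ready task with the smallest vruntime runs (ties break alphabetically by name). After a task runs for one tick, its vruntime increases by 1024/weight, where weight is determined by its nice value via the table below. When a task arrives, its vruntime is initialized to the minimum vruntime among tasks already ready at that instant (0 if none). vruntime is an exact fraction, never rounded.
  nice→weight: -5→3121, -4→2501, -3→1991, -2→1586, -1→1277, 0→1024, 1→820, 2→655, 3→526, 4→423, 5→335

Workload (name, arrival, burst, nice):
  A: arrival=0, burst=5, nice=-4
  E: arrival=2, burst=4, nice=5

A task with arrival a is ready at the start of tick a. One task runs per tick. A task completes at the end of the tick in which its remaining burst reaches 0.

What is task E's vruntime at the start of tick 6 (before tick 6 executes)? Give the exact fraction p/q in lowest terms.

vruntime(E, start of tick 6) = 3247104/837835

t=0: vr[A=0] → run A
t=1: vr[A=1024/2501] → run A
t=2: vr[A=2048/2501 E=2048/2501] → run A
t=3: vr[A=3072/2501 E=2048/2501] → run E
t=4: vr[A=3072/2501 E=3247104/837835] → run A
t=5: vr[A=4096/2501 E=3247104/837835] → run A
t=6: vr[E=3247104/837835] → run E
t=7: vr[E=5808128/837835] → run E
t=8: vr[E=8369152/837835] → run E
t=9: (idle)
t=10: (idle)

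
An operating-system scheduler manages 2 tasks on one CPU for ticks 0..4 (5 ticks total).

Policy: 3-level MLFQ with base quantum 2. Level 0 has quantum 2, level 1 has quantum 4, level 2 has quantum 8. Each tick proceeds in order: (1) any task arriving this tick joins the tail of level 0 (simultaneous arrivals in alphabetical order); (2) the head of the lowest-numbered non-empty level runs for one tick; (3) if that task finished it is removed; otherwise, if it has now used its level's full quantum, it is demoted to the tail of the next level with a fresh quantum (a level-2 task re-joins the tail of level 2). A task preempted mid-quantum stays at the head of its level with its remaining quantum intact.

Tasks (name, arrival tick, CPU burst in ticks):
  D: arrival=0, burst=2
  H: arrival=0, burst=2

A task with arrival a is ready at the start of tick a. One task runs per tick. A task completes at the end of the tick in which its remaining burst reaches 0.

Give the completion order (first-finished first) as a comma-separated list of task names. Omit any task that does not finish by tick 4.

completion order = D, H

t=0: L0/L1/L2 = DH/-/- → run D
t=1: L0/L1/L2 = DH/-/- → run D
t=2: L0/L1/L2 = H/-/- → run H
t=3: L0/L1/L2 = H/-/- → run H
t=4: (idle)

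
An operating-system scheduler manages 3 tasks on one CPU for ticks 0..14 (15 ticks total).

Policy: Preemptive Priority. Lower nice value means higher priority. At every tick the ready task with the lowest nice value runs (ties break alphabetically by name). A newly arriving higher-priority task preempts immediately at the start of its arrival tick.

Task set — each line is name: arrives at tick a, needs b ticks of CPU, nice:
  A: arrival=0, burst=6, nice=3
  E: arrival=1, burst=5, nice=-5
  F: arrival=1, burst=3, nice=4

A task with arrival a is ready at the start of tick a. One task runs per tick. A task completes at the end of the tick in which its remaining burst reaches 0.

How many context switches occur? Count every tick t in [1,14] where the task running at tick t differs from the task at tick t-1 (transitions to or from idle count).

t=0: ready={A} → run A
t=1: ready={A,E,F} → run E
t=2: ready={A,E,F} → run E
t=3: ready={A,E,F} → run E
t=4: ready={A,E,F} → run E
t=5: ready={A,E,F} → run E
t=6: ready={A,F} → run A
t=7: ready={A,F} → run A
t=8: ready={A,F} → run A
t=9: ready={A,F} → run A
t=10: ready={A,F} → run A
t=11: ready={F} → run F
t=12: ready={F} → run F
t=13: ready={F} → run F
t=14: (idle)

context switches = 4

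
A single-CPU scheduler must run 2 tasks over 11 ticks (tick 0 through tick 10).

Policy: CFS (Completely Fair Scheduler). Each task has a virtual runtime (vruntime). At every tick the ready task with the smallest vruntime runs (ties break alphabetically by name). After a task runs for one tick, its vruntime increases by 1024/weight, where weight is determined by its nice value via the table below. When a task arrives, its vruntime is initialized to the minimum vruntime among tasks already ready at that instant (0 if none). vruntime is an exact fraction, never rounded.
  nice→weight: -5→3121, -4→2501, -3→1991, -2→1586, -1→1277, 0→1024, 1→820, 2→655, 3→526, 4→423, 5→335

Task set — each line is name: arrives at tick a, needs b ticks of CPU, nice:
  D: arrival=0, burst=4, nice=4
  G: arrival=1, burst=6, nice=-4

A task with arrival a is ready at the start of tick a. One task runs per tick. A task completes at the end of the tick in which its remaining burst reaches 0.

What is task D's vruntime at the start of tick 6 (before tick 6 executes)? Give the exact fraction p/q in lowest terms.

t=0: vr[D=0] → run D
t=1: vr[D=1024/423 G=1024/423] → run D
t=2: vr[D=2048/423 G=1024/423] → run G
t=3: vr[D=2048/423 G=2994176/1057923] → run G
t=4: vr[D=2048/423 G=3427328/1057923] → run G
t=5: vr[D=2048/423 G=3860480/1057923] → run G
t=6: vr[D=2048/423 G=4293632/1057923] → run G
t=7: vr[D=2048/423 G=4726784/1057923] → run G
t=8: vr[D=2048/423] → run D
t=9: vr[D=1024/141] → run D
t=10: (idle)

vruntime(D, start of tick 6) = 2048/423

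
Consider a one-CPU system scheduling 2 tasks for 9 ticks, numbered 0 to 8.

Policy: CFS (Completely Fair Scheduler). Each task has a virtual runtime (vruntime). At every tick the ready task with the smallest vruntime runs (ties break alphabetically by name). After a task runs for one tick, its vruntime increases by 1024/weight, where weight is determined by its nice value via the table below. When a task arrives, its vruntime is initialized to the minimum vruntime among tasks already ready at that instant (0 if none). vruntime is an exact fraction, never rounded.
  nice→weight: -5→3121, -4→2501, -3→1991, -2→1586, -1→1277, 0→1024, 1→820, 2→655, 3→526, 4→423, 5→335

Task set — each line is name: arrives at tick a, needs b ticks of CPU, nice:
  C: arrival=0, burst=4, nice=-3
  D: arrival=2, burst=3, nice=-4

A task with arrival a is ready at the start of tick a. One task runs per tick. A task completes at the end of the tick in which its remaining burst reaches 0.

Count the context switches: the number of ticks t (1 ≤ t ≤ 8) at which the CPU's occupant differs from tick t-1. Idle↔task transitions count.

t=0: vr[C=0] → run C
t=1: vr[C=1024/1991] → run C
t=2: vr[C=2048/1991 D=2048/1991] → run C
t=3: vr[C=3072/1991 D=2048/1991] → run D
t=4: vr[C=3072/1991 D=7160832/4979491] → run D
t=5: vr[C=3072/1991 D=9199616/4979491] → run C
t=6: vr[D=9199616/4979491] → run D
t=7: (idle)
t=8: (idle)

context switches = 4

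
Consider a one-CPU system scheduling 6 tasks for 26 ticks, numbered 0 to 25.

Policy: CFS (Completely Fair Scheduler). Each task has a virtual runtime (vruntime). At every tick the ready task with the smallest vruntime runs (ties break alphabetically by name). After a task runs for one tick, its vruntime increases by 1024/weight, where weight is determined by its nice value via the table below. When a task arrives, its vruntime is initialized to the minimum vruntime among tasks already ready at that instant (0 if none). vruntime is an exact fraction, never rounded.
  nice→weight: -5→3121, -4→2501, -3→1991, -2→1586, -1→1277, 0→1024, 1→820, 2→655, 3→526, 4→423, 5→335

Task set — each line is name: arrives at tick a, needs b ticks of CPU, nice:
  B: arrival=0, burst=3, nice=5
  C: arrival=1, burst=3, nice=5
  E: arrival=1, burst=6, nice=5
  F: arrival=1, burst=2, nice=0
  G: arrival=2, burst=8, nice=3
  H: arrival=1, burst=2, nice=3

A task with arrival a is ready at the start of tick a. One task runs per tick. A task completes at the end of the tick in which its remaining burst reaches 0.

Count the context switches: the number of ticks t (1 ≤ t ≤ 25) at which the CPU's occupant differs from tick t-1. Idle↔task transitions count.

t=0: vr[B=0] → run B
t=1: vr[B=1024/335 C=1024/335 E=1024/335 F=1024/335 H=1024/335] → run B
t=2: vr[B=2048/335 C=1024/335 E=1024/335 F=1024/335 G=1024/335 H=1024/335] → run C
t=3: vr[B=2048/335 C=2048/335 E=1024/335 F=1024/335 G=1024/335 H=1024/335] → run E
t=4: vr[B=2048/335 C=2048/335 E=2048/335 F=1024/335 G=1024/335 H=1024/335] → run F
t=5: vr[B=2048/335 C=2048/335 E=2048/335 F=1359/335 G=1024/335 H=1024/335] → run G
t=6: vr[B=2048/335 C=2048/335 E=2048/335 F=1359/335 G=440832/88105 H=1024/335] → run H
t=7: vr[B=2048/335 C=2048/335 E=2048/335 F=1359/335 G=440832/88105 H=440832/88105] → run F
t=8: vr[B=2048/335 C=2048/335 E=2048/335 G=440832/88105 H=440832/88105] → run G
t=9: vr[B=2048/335 C=2048/335 E=2048/335 G=612352/88105 H=440832/88105] → run H
t=10: vr[B=2048/335 C=2048/335 E=2048/335 G=612352/88105] → run B
t=11: vr[C=2048/335 E=2048/335 G=612352/88105] → run C
t=12: vr[C=3072/335 E=2048/335 G=612352/88105] → run E
t=13: vr[C=3072/335 E=3072/335 G=612352/88105] → run G
t=14: vr[C=3072/335 E=3072/335 G=783872/88105] → run G
t=15: vr[C=3072/335 E=3072/335 G=955392/88105] → run C
t=16: vr[E=3072/335 G=955392/88105] → run E
t=17: vr[E=4096/335 G=955392/88105] → run G
t=18: vr[E=4096/335 G=1126912/88105] → run E
t=19: vr[E=1024/67 G=1126912/88105] → run G
t=20: vr[E=1024/67 G=1298432/88105] → run G
t=21: vr[E=1024/67 G=1469952/88105] → run E
t=22: vr[E=6144/335 G=1469952/88105] → run G
t=23: vr[E=6144/335] → run E
t=24: (idle)
t=25: (idle)

context switches = 21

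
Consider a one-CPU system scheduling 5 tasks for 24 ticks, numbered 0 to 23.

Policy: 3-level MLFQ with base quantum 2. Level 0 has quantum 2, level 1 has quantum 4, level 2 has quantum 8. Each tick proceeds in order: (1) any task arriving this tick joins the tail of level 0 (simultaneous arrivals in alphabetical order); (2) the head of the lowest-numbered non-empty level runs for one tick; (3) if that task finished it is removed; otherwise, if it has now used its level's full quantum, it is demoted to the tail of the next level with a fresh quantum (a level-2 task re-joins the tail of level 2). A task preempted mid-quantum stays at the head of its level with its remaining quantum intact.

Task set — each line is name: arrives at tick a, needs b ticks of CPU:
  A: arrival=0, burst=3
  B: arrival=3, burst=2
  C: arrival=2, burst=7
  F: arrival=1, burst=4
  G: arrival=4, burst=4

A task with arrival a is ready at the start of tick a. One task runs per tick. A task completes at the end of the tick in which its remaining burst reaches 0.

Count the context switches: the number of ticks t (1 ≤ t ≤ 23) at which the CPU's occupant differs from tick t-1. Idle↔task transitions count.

context switches = 10

t=0: L0/L1/L2 = A/-/- → run A
t=1: L0/L1/L2 = AF/-/- → run A
t=2: L0/L1/L2 = FC/A/- → run F
t=3: L0/L1/L2 = FCB/A/- → run F
t=4: L0/L1/L2 = CBG/AF/- → run C
t=5: L0/L1/L2 = CBG/AF/- → run C
t=6: L0/L1/L2 = BG/AFC/- → run B
t=7: L0/L1/L2 = BG/AFC/- → run B
t=8: L0/L1/L2 = G/AFC/- → run G
t=9: L0/L1/L2 = G/AFC/- → run G
t=10: L0/L1/L2 = -/AFCG/- → run A
t=11: L0/L1/L2 = -/FCG/- → run F
t=12: L0/L1/L2 = -/FCG/- → run F
t=13: L0/L1/L2 = -/CG/- → run C
t=14: L0/L1/L2 = -/CG/- → run C
t=15: L0/L1/L2 = -/CG/- → run C
t=16: L0/L1/L2 = -/CG/- → run C
t=17: L0/L1/L2 = -/G/C → run G
t=18: L0/L1/L2 = -/G/C → run G
t=19: L0/L1/L2 = -/-/C → run C
t=20: (idle)
t=21: (idle)
t=22: (idle)
t=23: (idle)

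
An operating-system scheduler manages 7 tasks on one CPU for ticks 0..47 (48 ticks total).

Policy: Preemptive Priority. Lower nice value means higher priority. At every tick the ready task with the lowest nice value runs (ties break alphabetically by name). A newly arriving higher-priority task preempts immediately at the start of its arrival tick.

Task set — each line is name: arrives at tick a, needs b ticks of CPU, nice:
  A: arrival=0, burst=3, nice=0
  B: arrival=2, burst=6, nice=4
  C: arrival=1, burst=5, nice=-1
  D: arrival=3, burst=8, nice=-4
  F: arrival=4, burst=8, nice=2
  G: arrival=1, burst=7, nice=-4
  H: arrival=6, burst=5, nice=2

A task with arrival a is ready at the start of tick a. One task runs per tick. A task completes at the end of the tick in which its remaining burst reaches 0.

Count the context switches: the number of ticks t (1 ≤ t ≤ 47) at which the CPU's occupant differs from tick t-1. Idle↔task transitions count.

context switches = 9

t=0: ready={A} → run A
t=1: ready={A,C,G} → run G
t=2: ready={A,B,C,G} → run G
t=3: ready={A,B,C,D,G} → run D
t=4: ready={A,B,C,D,F,G} → run D
t=5: ready={A,B,C,D,F,G} → run D
t=6: ready={A,B,C,D,F,G,H} → run D
t=7: ready={A,B,C,D,F,G,H} → run D
t=8: ready={A,B,C,D,F,G,H} → run D
t=9: ready={A,B,C,D,F,G,H} → run D
t=10: ready={A,B,C,D,F,G,H} → run D
t=11: ready={A,B,C,F,G,H} → run G
t=12: ready={A,B,C,F,G,H} → run G
t=13: ready={A,B,C,F,G,H} → run G
t=14: ready={A,B,C,F,G,H} → run G
t=15: ready={A,B,C,F,G,H} → run G
t=16: ready={A,B,C,F,H} → run C
t=17: ready={A,B,C,F,H} → run C
t=18: ready={A,B,C,F,H} → run C
t=19: ready={A,B,C,F,H} → run C
t=20: ready={A,B,C,F,H} → run C
t=21: ready={A,B,F,H} → run A
t=22: ready={A,B,F,H} → run A
t=23: ready={B,F,H} → run F
t=24: ready={B,F,H} → run F
t=25: ready={B,F,H} → run F
t=26: ready={B,F,H} → run F
t=27: ready={B,F,H} → run F
t=28: ready={B,F,H} → run F
t=29: ready={B,F,H} → run F
t=30: ready={B,F,H} → run F
t=31: ready={B,H} → run H
t=32: ready={B,H} → run H
t=33: ready={B,H} → run H
t=34: ready={B,H} → run H
t=35: ready={B,H} → run H
t=36: ready={B} → run B
t=37: ready={B} → run B
t=38: ready={B} → run B
t=39: ready={B} → run B
t=40: ready={B} → run B
t=41: ready={B} → run B
t=42: (idle)
t=43: (idle)
t=44: (idle)
t=45: (idle)
t=46: (idle)
t=47: (idle)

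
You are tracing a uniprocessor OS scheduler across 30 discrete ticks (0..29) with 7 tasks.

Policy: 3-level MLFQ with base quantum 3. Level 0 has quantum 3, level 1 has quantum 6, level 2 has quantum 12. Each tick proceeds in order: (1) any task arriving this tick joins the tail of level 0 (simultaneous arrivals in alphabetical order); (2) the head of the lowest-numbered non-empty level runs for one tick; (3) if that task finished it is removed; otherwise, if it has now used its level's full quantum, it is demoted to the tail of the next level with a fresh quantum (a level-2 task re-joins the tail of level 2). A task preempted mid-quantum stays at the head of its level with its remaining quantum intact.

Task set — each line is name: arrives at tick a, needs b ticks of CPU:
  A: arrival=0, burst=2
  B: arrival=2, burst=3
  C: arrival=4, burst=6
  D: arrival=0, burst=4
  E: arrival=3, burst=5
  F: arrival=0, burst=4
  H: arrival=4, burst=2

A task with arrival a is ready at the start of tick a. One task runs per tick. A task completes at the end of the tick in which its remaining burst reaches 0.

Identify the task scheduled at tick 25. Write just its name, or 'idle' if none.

t=0: L0/L1/L2 = ADF/-/- → run A
t=1: L0/L1/L2 = ADF/-/- → run A
t=2: L0/L1/L2 = DFB/-/- → run D
t=3: L0/L1/L2 = DFBE/-/- → run D
t=4: L0/L1/L2 = DFBECH/-/- → run D
t=5: L0/L1/L2 = FBECH/D/- → run F
t=6: L0/L1/L2 = FBECH/D/- → run F
t=7: L0/L1/L2 = FBECH/D/- → run F
t=8: L0/L1/L2 = BECH/DF/- → run B
t=9: L0/L1/L2 = BECH/DF/- → run B
t=10: L0/L1/L2 = BECH/DF/- → run B
t=11: L0/L1/L2 = ECH/DF/- → run E
t=12: L0/L1/L2 = ECH/DF/- → run E
t=13: L0/L1/L2 = ECH/DF/- → run E
t=14: L0/L1/L2 = CH/DFE/- → run C
t=15: L0/L1/L2 = CH/DFE/- → run C
t=16: L0/L1/L2 = CH/DFE/- → run C
t=17: L0/L1/L2 = H/DFEC/- → run H
t=18: L0/L1/L2 = H/DFEC/- → run H
t=19: L0/L1/L2 = -/DFEC/- → run D
t=20: L0/L1/L2 = -/FEC/- → run F
t=21: L0/L1/L2 = -/EC/- → run E
t=22: L0/L1/L2 = -/EC/- → run E
t=23: L0/L1/L2 = -/C/- → run C
t=24: L0/L1/L2 = -/C/- → run C
t=25: L0/L1/L2 = -/C/- → run C
t=26: (idle)
t=27: (idle)
t=28: (idle)
t=29: (idle)

running at tick 25 = C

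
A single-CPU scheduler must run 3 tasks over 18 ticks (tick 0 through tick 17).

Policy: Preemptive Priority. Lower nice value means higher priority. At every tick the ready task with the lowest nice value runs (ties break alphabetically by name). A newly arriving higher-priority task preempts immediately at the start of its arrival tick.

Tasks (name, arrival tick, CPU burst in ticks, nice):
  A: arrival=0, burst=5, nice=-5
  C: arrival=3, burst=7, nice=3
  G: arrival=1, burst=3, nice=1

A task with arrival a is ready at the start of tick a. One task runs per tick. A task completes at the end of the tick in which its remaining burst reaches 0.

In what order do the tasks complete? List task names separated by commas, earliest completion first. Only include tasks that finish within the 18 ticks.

t=0: ready={A} → run A
t=1: ready={A,G} → run A
t=2: ready={A,G} → run A
t=3: ready={A,C,G} → run A
t=4: ready={A,C,G} → run A
t=5: ready={C,G} → run G
t=6: ready={C,G} → run G
t=7: ready={C,G} → run G
t=8: ready={C} → run C
t=9: ready={C} → run C
t=10: ready={C} → run C
t=11: ready={C} → run C
t=12: ready={C} → run C
t=13: ready={C} → run C
t=14: ready={C} → run C
t=15: (idle)
t=16: (idle)
t=17: (idle)

completion order = A, G, C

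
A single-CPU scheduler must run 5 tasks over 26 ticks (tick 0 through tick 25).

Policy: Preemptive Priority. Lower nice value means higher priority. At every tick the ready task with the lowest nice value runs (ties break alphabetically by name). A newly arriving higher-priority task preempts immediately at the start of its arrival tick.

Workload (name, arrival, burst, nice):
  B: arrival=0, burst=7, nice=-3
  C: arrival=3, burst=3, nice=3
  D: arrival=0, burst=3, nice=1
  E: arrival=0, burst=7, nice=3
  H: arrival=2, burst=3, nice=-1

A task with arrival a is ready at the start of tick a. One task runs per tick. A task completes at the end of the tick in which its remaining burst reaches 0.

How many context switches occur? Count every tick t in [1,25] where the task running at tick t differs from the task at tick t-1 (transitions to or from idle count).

context switches = 5

t=0: ready={B,D,E} → run B
t=1: ready={B,D,E} → run B
t=2: ready={B,D,E,H} → run B
t=3: ready={B,C,D,E,H} → run B
t=4: ready={B,C,D,E,H} → run B
t=5: ready={B,C,D,E,H} → run B
t=6: ready={B,C,D,E,H} → run B
t=7: ready={C,D,E,H} → run H
t=8: ready={C,D,E,H} → run H
t=9: ready={C,D,E,H} → run H
t=10: ready={C,D,E} → run D
t=11: ready={C,D,E} → run D
t=12: ready={C,D,E} → run D
t=13: ready={C,E} → run C
t=14: ready={C,E} → run C
t=15: ready={C,E} → run C
t=16: ready={E} → run E
t=17: ready={E} → run E
t=18: ready={E} → run E
t=19: ready={E} → run E
t=20: ready={E} → run E
t=21: ready={E} → run E
t=22: ready={E} → run E
t=23: (idle)
t=24: (idle)
t=25: (idle)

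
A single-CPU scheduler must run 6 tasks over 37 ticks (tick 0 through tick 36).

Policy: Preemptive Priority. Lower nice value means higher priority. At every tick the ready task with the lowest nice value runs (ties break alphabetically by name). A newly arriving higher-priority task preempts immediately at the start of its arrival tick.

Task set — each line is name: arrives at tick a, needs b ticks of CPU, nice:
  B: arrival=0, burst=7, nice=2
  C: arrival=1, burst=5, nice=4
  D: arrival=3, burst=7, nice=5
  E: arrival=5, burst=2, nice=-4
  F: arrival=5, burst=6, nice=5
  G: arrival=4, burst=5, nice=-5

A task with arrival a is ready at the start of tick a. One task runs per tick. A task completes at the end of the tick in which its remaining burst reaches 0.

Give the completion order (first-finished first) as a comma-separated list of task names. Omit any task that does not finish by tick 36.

completion order = G, E, B, C, D, F

t=0: ready={B} → run B
t=1: ready={B,C} → run B
t=2: ready={B,C} → run B
t=3: ready={B,C,D} → run B
t=4: ready={B,C,D,G} → run G
t=5: ready={B,C,D,E,F,G} → run G
t=6: ready={B,C,D,E,F,G} → run G
t=7: ready={B,C,D,E,F,G} → run G
t=8: ready={B,C,D,E,F,G} → run G
t=9: ready={B,C,D,E,F} → run E
t=10: ready={B,C,D,E,F} → run E
t=11: ready={B,C,D,F} → run B
t=12: ready={B,C,D,F} → run B
t=13: ready={B,C,D,F} → run B
t=14: ready={C,D,F} → run C
t=15: ready={C,D,F} → run C
t=16: ready={C,D,F} → run C
t=17: ready={C,D,F} → run C
t=18: ready={C,D,F} → run C
t=19: ready={D,F} → run D
t=20: ready={D,F} → run D
t=21: ready={D,F} → run D
t=22: ready={D,F} → run D
t=23: ready={D,F} → run D
t=24: ready={D,F} → run D
t=25: ready={D,F} → run D
t=26: ready={F} → run F
t=27: ready={F} → run F
t=28: ready={F} → run F
t=29: ready={F} → run F
t=30: ready={F} → run F
t=31: ready={F} → run F
t=32: (idle)
t=33: (idle)
t=34: (idle)
t=35: (idle)
t=36: (idle)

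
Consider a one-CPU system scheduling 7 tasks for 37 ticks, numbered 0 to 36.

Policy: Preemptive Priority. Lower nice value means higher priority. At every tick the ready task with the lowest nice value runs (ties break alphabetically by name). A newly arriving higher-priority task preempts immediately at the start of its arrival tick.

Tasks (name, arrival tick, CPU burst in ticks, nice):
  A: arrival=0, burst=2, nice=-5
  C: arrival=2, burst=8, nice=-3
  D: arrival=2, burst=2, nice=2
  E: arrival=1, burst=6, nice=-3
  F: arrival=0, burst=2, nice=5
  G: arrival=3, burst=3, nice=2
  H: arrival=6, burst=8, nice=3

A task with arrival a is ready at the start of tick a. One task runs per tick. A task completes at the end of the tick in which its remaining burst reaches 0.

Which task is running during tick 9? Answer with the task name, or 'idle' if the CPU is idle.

running at tick 9 = C

t=0: ready={A,F} → run A
t=1: ready={A,E,F} → run A
t=2: ready={C,D,E,F} → run C
t=3: ready={C,D,E,F,G} → run C
t=4: ready={C,D,E,F,G} → run C
t=5: ready={C,D,E,F,G} → run C
t=6: ready={C,D,E,F,G,H} → run C
t=7: ready={C,D,E,F,G,H} → run C
t=8: ready={C,D,E,F,G,H} → run C
t=9: ready={C,D,E,F,G,H} → run C
t=10: ready={D,E,F,G,H} → run E
t=11: ready={D,E,F,G,H} → run E
t=12: ready={D,E,F,G,H} → run E
t=13: ready={D,E,F,G,H} → run E
t=14: ready={D,E,F,G,H} → run E
t=15: ready={D,E,F,G,H} → run E
t=16: ready={D,F,G,H} → run D
t=17: ready={D,F,G,H} → run D
t=18: ready={F,G,H} → run G
t=19: ready={F,G,H} → run G
t=20: ready={F,G,H} → run G
t=21: ready={F,H} → run H
t=22: ready={F,H} → run H
t=23: ready={F,H} → run H
t=24: ready={F,H} → run H
t=25: ready={F,H} → run H
t=26: ready={F,H} → run H
t=27: ready={F,H} → run H
t=28: ready={F,H} → run H
t=29: ready={F} → run F
t=30: ready={F} → run F
t=31: (idle)
t=32: (idle)
t=33: (idle)
t=34: (idle)
t=35: (idle)
t=36: (idle)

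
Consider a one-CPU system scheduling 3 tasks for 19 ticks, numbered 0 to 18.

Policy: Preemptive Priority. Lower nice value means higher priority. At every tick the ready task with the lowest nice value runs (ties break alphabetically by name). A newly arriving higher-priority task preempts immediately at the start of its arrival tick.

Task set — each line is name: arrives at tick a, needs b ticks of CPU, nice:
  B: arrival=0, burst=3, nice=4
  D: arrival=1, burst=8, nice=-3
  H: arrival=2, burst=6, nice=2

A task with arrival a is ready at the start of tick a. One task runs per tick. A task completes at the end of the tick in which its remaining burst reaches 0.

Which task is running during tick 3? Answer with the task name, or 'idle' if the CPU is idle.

t=0: ready={B} → run B
t=1: ready={B,D} → run D
t=2: ready={B,D,H} → run D
t=3: ready={B,D,H} → run D
t=4: ready={B,D,H} → run D
t=5: ready={B,D,H} → run D
t=6: ready={B,D,H} → run D
t=7: ready={B,D,H} → run D
t=8: ready={B,D,H} → run D
t=9: ready={B,H} → run H
t=10: ready={B,H} → run H
t=11: ready={B,H} → run H
t=12: ready={B,H} → run H
t=13: ready={B,H} → run H
t=14: ready={B,H} → run H
t=15: ready={B} → run B
t=16: ready={B} → run B
t=17: (idle)
t=18: (idle)

running at tick 3 = D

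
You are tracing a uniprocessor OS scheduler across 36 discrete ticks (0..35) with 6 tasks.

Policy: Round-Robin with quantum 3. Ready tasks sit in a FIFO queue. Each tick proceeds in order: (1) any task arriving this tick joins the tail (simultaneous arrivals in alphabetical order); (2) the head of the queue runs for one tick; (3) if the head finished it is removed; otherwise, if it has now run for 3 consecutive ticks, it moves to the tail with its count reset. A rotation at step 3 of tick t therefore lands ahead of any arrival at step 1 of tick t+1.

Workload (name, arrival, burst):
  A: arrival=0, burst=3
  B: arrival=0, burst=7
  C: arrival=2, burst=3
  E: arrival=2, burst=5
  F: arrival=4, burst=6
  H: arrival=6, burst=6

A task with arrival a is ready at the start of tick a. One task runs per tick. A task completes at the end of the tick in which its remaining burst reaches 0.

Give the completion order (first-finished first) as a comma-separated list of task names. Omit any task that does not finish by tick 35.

t=0: queue=[A,B] q_used=0 → run A
t=1: queue=[A,B] q_used=1 → run A
t=2: queue=[A,B,C,E] q_used=2 → run A
t=3: queue=[B,C,E] q_used=0 → run B
t=4: queue=[B,C,E,F] q_used=1 → run B
t=5: queue=[B,C,E,F] q_used=2 → run B
t=6: queue=[C,E,F,B,H] q_used=0 → run C
t=7: queue=[C,E,F,B,H] q_used=1 → run C
t=8: queue=[C,E,F,B,H] q_used=2 → run C
t=9: queue=[E,F,B,H] q_used=0 → run E
t=10: queue=[E,F,B,H] q_used=1 → run E
t=11: queue=[E,F,B,H] q_used=2 → run E
t=12: queue=[F,B,H,E] q_used=0 → run F
t=13: queue=[F,B,H,E] q_used=1 → run F
t=14: queue=[F,B,H,E] q_used=2 → run F
t=15: queue=[B,H,E,F] q_used=0 → run B
t=16: queue=[B,H,E,F] q_used=1 → run B
t=17: queue=[B,H,E,F] q_used=2 → run B
t=18: queue=[H,E,F,B] q_used=0 → run H
t=19: queue=[H,E,F,B] q_used=1 → run H
t=20: queue=[H,E,F,B] q_used=2 → run H
t=21: queue=[E,F,B,H] q_used=0 → run E
t=22: queue=[E,F,B,H] q_used=1 → run E
t=23: queue=[F,B,H] q_used=0 → run F
t=24: queue=[F,B,H] q_used=1 → run F
t=25: queue=[F,B,H] q_used=2 → run F
t=26: queue=[B,H] q_used=0 → run B
t=27: queue=[H] q_used=0 → run H
t=28: queue=[H] q_used=1 → run H
t=29: queue=[H] q_used=2 → run H
t=30: (idle)
t=31: (idle)
t=32: (idle)
t=33: (idle)
t=34: (idle)
t=35: (idle)

completion order = A, C, E, F, B, H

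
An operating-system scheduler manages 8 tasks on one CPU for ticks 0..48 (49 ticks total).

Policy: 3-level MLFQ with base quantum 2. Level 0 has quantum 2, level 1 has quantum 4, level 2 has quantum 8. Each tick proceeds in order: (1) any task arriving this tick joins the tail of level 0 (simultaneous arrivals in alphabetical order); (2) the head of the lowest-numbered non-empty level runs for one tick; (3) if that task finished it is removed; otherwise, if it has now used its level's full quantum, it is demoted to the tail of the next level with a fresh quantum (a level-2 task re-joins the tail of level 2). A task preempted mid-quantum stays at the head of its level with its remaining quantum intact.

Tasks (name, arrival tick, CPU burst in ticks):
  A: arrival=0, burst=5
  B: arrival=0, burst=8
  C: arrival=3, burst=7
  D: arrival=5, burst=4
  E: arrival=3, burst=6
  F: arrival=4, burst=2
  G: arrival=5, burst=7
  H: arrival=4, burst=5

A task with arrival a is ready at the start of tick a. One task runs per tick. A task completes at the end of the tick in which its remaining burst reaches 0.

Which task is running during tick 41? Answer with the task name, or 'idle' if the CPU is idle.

t=0: L0/L1/L2 = AB/-/- → run A
t=1: L0/L1/L2 = AB/-/- → run A
t=2: L0/L1/L2 = B/A/- → run B
t=3: L0/L1/L2 = BCE/A/- → run B
t=4: L0/L1/L2 = CEFH/AB/- → run C
t=5: L0/L1/L2 = CEFHDG/AB/- → run C
t=6: L0/L1/L2 = EFHDG/ABC/- → run E
t=7: L0/L1/L2 = EFHDG/ABC/- → run E
t=8: L0/L1/L2 = FHDG/ABCE/- → run F
t=9: L0/L1/L2 = FHDG/ABCE/- → run F
t=10: L0/L1/L2 = HDG/ABCE/- → run H
t=11: L0/L1/L2 = HDG/ABCE/- → run H
t=12: L0/L1/L2 = DG/ABCEH/- → run D
t=13: L0/L1/L2 = DG/ABCEH/- → run D
t=14: L0/L1/L2 = G/ABCEHD/- → run G
t=15: L0/L1/L2 = G/ABCEHD/- → run G
t=16: L0/L1/L2 = -/ABCEHDG/- → run A
t=17: L0/L1/L2 = -/ABCEHDG/- → run A
t=18: L0/L1/L2 = -/ABCEHDG/- → run A
t=19: L0/L1/L2 = -/BCEHDG/- → run B
t=20: L0/L1/L2 = -/BCEHDG/- → run B
t=21: L0/L1/L2 = -/BCEHDG/- → run B
t=22: L0/L1/L2 = -/BCEHDG/- → run B
t=23: L0/L1/L2 = -/CEHDG/B → run C
t=24: L0/L1/L2 = -/CEHDG/B → run C
t=25: L0/L1/L2 = -/CEHDG/B → run C
t=26: L0/L1/L2 = -/CEHDG/B → run C
t=27: L0/L1/L2 = -/EHDG/BC → run E
t=28: L0/L1/L2 = -/EHDG/BC → run E
t=29: L0/L1/L2 = -/EHDG/BC → run E
t=30: L0/L1/L2 = -/EHDG/BC → run E
t=31: L0/L1/L2 = -/HDG/BC → run H
t=32: L0/L1/L2 = -/HDG/BC → run H
t=33: L0/L1/L2 = -/HDG/BC → run H
t=34: L0/L1/L2 = -/DG/BC → run D
t=35: L0/L1/L2 = -/DG/BC → run D
t=36: L0/L1/L2 = -/G/BC → run G
t=37: L0/L1/L2 = -/G/BC → run G
t=38: L0/L1/L2 = -/G/BC → run G
t=39: L0/L1/L2 = -/G/BC → run G
t=40: L0/L1/L2 = -/-/BCG → run B
t=41: L0/L1/L2 = -/-/BCG → run B
t=42: L0/L1/L2 = -/-/CG → run C
t=43: L0/L1/L2 = -/-/G → run G
t=44: (idle)
t=45: (idle)
t=46: (idle)
t=47: (idle)
t=48: (idle)

running at tick 41 = B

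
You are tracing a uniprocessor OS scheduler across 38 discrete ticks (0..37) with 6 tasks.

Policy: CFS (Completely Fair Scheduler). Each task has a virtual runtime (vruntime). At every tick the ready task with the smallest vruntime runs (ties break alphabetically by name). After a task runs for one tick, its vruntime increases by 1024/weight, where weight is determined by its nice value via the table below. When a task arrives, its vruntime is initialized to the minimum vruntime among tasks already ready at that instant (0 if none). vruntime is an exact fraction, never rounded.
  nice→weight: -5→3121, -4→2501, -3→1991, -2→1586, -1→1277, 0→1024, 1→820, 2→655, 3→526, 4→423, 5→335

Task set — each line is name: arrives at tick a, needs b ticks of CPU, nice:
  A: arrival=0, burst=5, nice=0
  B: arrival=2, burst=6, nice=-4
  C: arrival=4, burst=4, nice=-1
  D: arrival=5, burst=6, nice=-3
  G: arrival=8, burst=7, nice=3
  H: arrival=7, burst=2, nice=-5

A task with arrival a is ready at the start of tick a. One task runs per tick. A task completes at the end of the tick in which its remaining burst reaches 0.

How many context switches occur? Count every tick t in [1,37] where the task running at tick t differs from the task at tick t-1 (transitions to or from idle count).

t=0: vr[A=0] → run A
t=1: vr[A=1] → run A
t=2: vr[A=2 B=2] → run A
t=3: vr[A=3 B=2] → run B
t=4: vr[A=3 B=6026/2501 C=6026/2501] → run B
t=5: vr[A=3 B=7050/2501 C=6026/2501 D=6026/2501] → run C
t=6: vr[A=3 B=7050/2501 C=10256226/3193777 D=6026/2501] → run D
t=7: vr[A=3 B=7050/2501 C=10256226/3193777 D=14558790/4979491 H=7050/2501] → run B
t=8: vr[A=3 B=8074/2501 C=10256226/3193777 D=14558790/4979491 G=7050/2501 H=7050/2501] → run G
t=9: vr[A=3 B=8074/2501 C=10256226/3193777 D=14558790/4979491 G=3134662/657763 H=7050/2501] → run H
t=10: vr[A=3 B=8074/2501 C=10256226/3193777 D=14558790/4979491 G=3134662/657763 H=24564074/7805621] → run D
t=11: vr[A=3 B=8074/2501 C=10256226/3193777 D=17119814/4979491 G=3134662/657763 H=24564074/7805621] → run A
t=12: vr[A=4 B=8074/2501 C=10256226/3193777 D=17119814/4979491 G=3134662/657763 H=24564074/7805621] → run H
t=13: vr[A=4 B=8074/2501 C=10256226/3193777 D=17119814/4979491 G=3134662/657763] → run C
t=14: vr[A=4 B=8074/2501 C=12817250/3193777 D=17119814/4979491 G=3134662/657763] → run B
t=15: vr[A=4 B=9098/2501 C=12817250/3193777 D=17119814/4979491 G=3134662/657763] → run D
t=16: vr[A=4 B=9098/2501 C=12817250/3193777 D=19680838/4979491 G=3134662/657763] → run B
t=17: vr[A=4 B=10122/2501 C=12817250/3193777 D=19680838/4979491 G=3134662/657763] → run D
t=18: vr[A=4 B=10122/2501 C=12817250/3193777 D=22241862/4979491 G=3134662/657763] → run A
t=19: vr[B=10122/2501 C=12817250/3193777 D=22241862/4979491 G=3134662/657763] → run C
t=20: vr[B=10122/2501 C=15378274/3193777 D=22241862/4979491 G=3134662/657763] → run B
t=21: vr[C=15378274/3193777 D=22241862/4979491 G=3134662/657763] → run D
t=22: vr[C=15378274/3193777 D=24802886/4979491 G=3134662/657763] → run G
t=23: vr[C=15378274/3193777 D=24802886/4979491 G=4415174/657763] → run C
t=24: vr[D=24802886/4979491 G=4415174/657763] → run D
t=25: vr[G=4415174/657763] → run G
t=26: vr[G=5695686/657763] → run G
t=27: vr[G=6976198/657763] → run G
t=28: vr[G=8256710/657763] → run G
t=29: vr[G=9537222/657763] → run G
t=30: (idle)
t=31: (idle)
t=32: (idle)
t=33: (idle)
t=34: (idle)
t=35: (idle)
t=36: (idle)
t=37: (idle)

context switches = 23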